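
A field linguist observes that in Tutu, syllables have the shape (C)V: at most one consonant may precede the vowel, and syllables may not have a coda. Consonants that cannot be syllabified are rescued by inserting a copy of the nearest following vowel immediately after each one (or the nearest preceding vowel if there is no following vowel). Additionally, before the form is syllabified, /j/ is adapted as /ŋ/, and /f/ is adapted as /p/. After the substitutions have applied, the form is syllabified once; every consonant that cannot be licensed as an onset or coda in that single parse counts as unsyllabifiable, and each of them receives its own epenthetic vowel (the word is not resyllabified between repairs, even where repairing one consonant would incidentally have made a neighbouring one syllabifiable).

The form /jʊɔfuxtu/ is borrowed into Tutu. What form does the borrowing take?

ŋʊɔpuxutu

Substitution: /j/ → /ŋ/, /f/ → /p/, giving /ŋʊɔpuxtu/.
Under (C)V, the unsyllabifiable consonants are /x/ (no codas are permitted; onsets are limited to one consonant).
Each unlicensed consonant becomes the onset of a new syllable: /x/ → /xu/.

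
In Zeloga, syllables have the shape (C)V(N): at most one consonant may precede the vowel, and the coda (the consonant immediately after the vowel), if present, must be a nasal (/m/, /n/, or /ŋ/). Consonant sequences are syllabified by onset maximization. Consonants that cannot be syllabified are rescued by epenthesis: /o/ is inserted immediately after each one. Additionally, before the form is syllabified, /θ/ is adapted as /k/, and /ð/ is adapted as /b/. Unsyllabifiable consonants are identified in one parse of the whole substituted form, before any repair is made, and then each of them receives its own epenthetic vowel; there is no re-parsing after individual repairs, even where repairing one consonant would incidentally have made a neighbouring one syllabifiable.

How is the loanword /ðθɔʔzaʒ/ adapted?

Substitution: /ð/ → /b/, /θ/ → /k/, giving /bkɔʔzaʒ/.
Syllabifying with onset maximization leaves /b/, /ʔ/, /ʒ/ stranded (only a nasal (/m/, /n/, or /ŋ/) is licensed in coda position; onsets are limited to one consonant).
Epenthesis after each stranded consonant: /b/ → /bo/, /ʔ/ → /ʔo/, /ʒ/ → /ʒo/.

bokɔʔozaʒo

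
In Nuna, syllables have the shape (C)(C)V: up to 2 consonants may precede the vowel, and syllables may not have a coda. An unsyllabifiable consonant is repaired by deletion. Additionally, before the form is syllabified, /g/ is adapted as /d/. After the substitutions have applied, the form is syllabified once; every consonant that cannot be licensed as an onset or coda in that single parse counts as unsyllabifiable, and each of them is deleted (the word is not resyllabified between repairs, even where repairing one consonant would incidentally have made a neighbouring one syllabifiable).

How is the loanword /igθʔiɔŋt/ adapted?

iθʔiɔ

Substitution: /g/ → /d/, giving /idθʔiɔŋt/.
The consonants /d/, /ŋ/, /t/ cannot be parsed into a legal (C)(C)V syllable (no codas are permitted; onsets may contain at most 2 consonants).
Deleting the stranded consonants removes /d/, /ŋ/, /t/.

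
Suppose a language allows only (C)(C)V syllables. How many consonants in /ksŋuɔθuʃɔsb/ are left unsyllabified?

3

Under (C)(C)V, the unsyllabifiable consonants are /k/, /s/, /b/ (no codas are permitted; onsets may contain at most 2 consonants).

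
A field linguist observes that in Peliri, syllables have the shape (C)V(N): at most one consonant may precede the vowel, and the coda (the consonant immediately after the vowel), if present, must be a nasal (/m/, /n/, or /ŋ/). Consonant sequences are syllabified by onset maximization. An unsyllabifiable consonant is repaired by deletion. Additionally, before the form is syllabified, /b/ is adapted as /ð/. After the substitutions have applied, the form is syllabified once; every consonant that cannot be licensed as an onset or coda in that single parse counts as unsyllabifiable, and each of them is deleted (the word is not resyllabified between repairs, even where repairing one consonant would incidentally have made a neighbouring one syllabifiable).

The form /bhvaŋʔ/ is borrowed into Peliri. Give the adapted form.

Substitution: /b/ → /ð/, giving /ðhvaŋʔ/.
Under (C)V(N), the unsyllabifiable consonants are /ð/, /h/, /ʔ/ (only a nasal (/m/, /n/, or /ŋ/) is licensed in coda position; onsets are limited to one consonant).
Deleting the stranded consonants removes /ð/, /h/, /ʔ/.

vaŋ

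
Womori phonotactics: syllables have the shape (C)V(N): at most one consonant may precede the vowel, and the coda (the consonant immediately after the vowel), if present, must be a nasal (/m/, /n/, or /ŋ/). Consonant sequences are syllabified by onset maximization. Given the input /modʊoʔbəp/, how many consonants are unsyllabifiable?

2

Under (C)V(N), the unsyllabifiable consonants are /ʔ/, /p/ (only a nasal (/m/, /n/, or /ŋ/) is licensed in coda position; onsets are limited to one consonant).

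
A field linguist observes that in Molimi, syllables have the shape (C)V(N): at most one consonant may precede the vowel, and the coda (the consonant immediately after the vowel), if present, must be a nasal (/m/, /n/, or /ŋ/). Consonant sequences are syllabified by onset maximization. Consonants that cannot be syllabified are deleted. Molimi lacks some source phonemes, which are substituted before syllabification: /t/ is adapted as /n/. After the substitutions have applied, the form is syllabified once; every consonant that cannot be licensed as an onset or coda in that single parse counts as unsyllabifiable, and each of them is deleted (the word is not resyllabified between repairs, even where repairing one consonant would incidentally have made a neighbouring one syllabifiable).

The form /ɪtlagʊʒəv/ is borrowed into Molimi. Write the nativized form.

Substitution: /t/ → /n/, giving /ɪnlagʊʒəv/.
The consonants /v/ cannot be parsed into a legal (C)V(N) syllable (only a nasal (/m/, /n/, or /ŋ/) is licensed in coda position; onsets are limited to one consonant).
Deleting the stranded consonants removes /v/.

ɪnlagʊʒə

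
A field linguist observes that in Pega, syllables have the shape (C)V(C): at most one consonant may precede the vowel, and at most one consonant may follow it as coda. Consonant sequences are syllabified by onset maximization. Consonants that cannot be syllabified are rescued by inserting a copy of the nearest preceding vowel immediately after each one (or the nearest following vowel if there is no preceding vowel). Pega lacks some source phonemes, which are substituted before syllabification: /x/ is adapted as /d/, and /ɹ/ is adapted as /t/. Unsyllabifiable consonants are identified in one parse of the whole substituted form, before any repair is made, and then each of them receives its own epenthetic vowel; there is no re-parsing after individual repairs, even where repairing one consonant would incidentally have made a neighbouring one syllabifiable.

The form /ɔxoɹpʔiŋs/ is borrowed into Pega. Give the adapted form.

ɔdotpoʔiŋsi

Substitution: /x/ → /d/, /ɹ/ → /t/, giving /ɔdotpʔiŋs/.
The consonants /p/, /s/ cannot be parsed into a legal (C)V(C) syllable (at most one coda consonant is licensed; onsets are limited to one consonant).
Epenthesis after each stranded consonant: /p/ → /po/, /s/ → /si/.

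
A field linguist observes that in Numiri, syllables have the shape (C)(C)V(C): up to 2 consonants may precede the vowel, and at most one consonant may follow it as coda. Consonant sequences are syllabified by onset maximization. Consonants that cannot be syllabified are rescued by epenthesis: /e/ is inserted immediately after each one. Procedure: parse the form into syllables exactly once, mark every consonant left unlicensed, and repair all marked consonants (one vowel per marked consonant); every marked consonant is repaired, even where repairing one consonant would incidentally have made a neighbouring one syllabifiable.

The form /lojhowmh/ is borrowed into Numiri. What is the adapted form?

Under (C)(C)V(C), the unsyllabifiable consonants are /m/, /h/ (at most one coda consonant is licensed; onsets may contain at most 2 consonants).
Each unlicensed consonant becomes the onset of a new syllable: /m/ → /me/, /h/ → /he/.

lojhowmehe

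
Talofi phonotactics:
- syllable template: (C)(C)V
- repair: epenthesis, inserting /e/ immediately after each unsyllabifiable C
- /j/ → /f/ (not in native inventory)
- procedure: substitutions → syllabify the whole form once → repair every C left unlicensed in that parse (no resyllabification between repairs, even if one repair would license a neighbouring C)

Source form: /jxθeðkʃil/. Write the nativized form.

fexθeðekʃile

Substitution: /j/ → /f/, giving /fxθeðkʃil/.
The consonants /f/, /ð/, /l/ cannot be parsed into a legal (C)(C)V syllable (no codas are permitted; onsets may contain at most 2 consonants).
Epenthesis after each stranded consonant: /f/ → /fe/, /ð/ → /ðe/, /l/ → /le/.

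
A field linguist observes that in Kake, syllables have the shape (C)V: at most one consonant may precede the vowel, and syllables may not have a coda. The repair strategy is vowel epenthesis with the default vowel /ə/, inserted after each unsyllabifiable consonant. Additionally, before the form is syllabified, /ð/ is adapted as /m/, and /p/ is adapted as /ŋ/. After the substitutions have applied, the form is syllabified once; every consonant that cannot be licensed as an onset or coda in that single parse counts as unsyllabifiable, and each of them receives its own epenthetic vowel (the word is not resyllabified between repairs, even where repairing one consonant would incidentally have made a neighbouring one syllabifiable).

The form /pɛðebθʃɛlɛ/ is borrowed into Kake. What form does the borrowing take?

Substitution: /p/ → /ŋ/, /ð/ → /m/, giving /ŋɛmebθʃɛlɛ/.
The consonants /b/, /θ/ cannot be parsed into a legal (C)V syllable (no codas are permitted; onsets are limited to one consonant).
Each unlicensed consonant becomes the onset of a new syllable: /b/ → /bə/, /θ/ → /θə/.

ŋɛmebəθəʃɛlɛ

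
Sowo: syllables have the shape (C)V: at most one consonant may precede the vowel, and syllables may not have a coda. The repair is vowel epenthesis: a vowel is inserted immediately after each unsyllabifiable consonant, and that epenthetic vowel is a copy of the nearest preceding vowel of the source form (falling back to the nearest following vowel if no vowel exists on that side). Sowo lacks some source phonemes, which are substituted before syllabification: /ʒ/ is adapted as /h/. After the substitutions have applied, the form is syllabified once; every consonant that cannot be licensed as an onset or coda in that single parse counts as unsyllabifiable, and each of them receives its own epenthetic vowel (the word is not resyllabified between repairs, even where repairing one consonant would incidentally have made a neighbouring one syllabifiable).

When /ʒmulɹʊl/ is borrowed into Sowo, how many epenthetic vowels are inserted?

After substitution the input is /hmulɹʊl/.
The unsyllabifiable consonants are /h/, /l/, /l/; each receives one epenthetic vowel.

3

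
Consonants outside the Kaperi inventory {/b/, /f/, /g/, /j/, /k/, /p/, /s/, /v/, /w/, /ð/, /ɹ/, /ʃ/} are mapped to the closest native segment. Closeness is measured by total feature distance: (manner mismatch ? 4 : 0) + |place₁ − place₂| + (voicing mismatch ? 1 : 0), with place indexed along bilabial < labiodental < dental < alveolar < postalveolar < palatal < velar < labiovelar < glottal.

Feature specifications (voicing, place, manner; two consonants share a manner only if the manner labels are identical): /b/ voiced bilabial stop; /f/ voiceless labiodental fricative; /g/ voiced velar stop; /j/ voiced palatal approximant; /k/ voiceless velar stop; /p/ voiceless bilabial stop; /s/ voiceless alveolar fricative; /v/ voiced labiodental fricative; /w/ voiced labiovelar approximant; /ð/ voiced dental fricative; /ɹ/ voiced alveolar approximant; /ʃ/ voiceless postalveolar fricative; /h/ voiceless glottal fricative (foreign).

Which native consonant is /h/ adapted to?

/ʃ/ is closest: same manner (fricative), place distance 4 (glottal→postalveolar), same voicing; total 4. Next closest is /s/ at distance 5.

ʃ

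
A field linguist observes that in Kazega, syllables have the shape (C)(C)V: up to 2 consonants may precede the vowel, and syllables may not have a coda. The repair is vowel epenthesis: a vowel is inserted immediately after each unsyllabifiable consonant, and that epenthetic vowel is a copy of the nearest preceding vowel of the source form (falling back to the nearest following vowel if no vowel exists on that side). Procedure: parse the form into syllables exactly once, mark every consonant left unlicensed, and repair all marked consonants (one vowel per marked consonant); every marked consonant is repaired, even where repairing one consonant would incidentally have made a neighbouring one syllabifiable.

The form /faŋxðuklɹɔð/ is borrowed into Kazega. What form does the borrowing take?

faŋaxðukulɹɔðɔ

Under (C)(C)V, the unsyllabifiable consonants are /ŋ/, /k/, /ð/ (no codas are permitted; onsets may contain at most 2 consonants).
Epenthesis after each stranded consonant: /ŋ/ → /ŋa/, /k/ → /ku/, /ð/ → /ðɔ/.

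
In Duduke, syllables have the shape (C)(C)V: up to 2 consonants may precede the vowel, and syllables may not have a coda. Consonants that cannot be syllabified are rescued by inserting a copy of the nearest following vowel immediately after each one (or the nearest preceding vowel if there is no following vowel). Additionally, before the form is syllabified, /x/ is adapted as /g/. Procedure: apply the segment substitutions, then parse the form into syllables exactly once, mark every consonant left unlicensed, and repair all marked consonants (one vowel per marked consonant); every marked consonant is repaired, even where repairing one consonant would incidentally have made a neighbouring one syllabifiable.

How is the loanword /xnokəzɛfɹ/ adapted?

Substitution: /x/ → /g/, giving /gnokəzɛfɹ/.
The consonants /f/, /ɹ/ cannot be parsed into a legal (C)(C)V syllable (no codas are permitted; onsets may contain at most 2 consonants).
Each unlicensed consonant becomes the onset of a new syllable: /f/ → /fɛ/, /ɹ/ → /ɹɛ/.

gnokəzɛfɛɹɛ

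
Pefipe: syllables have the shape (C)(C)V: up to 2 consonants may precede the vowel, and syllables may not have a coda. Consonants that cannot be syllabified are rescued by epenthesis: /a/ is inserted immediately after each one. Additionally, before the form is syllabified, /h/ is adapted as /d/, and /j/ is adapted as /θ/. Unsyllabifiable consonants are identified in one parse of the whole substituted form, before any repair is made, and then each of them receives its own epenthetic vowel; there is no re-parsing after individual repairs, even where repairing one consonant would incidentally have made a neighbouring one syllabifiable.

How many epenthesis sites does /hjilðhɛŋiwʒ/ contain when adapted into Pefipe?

After substitution the input is /dθilðdɛŋiwʒ/.
The unsyllabifiable consonants are /l/, /w/, /ʒ/; each receives one epenthetic vowel.

3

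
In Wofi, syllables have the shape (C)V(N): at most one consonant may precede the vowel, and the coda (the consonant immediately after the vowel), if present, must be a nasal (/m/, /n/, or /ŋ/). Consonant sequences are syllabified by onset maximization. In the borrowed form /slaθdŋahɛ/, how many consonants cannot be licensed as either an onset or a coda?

The consonants /s/, /θ/, /d/ cannot be parsed into a legal (C)V(N) syllable (only a nasal (/m/, /n/, or /ŋ/) is licensed in coda position; onsets are limited to one consonant).

3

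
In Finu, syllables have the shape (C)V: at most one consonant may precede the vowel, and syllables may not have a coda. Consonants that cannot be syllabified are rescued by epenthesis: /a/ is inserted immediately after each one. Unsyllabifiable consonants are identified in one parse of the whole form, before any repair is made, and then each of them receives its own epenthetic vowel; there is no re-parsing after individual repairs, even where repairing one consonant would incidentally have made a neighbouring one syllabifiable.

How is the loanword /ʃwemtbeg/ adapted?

ʃawematabega

Syllabifying with onset maximization leaves /ʃ/, /m/, /t/, /g/ stranded (no codas are permitted; onsets are limited to one consonant).
Epenthesis after each stranded consonant: /ʃ/ → /ʃa/, /m/ → /ma/, /t/ → /ta/, /g/ → /ga/.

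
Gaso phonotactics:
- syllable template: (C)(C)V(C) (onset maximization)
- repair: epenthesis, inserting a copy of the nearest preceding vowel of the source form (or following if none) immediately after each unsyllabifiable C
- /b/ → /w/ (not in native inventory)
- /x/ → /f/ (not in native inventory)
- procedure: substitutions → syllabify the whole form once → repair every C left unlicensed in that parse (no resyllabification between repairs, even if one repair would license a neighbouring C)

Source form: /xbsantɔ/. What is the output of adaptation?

Substitution: /x/ → /f/, /b/ → /w/, giving /fwsantɔ/.
Syllabifying with onset maximization leaves /f/ stranded (at most one coda consonant is licensed; onsets may contain at most 2 consonants).
Inserting the epenthetic vowel yields /f/ → /fa/.

fawsantɔ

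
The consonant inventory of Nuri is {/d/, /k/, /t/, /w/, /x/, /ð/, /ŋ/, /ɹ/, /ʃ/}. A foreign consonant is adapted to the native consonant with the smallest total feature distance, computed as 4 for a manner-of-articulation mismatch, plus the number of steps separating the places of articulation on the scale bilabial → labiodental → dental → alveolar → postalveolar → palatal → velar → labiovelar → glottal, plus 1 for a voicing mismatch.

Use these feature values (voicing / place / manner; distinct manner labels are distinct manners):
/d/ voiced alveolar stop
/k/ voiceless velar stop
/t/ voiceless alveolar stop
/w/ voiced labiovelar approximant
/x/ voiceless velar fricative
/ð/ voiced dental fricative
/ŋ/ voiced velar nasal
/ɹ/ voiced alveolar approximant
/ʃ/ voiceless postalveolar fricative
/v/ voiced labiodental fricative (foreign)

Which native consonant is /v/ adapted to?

ð

/ð/ is closest: same manner (fricative), place distance 1 (labiodental→dental), same voicing; total 1. Next closest is /ʃ/ at distance 4.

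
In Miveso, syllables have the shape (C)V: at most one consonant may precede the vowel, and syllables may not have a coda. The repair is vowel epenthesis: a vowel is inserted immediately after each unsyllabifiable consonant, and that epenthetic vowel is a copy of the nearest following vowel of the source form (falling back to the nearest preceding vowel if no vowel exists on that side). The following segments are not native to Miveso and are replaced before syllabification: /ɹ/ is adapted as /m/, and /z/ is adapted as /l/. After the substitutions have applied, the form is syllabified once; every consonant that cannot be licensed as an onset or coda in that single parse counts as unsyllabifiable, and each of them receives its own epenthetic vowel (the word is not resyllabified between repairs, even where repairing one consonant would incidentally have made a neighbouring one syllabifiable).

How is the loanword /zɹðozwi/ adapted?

lomoðoliwi

Substitution: /z/ → /l/, /ɹ/ → /m/, giving /lmðolwi/.
Under (C)V, the unsyllabifiable consonants are /l/, /m/, /l/ (no codas are permitted; onsets are limited to one consonant).
Each unlicensed consonant becomes the onset of a new syllable: /l/ → /lo/, /m/ → /mo/, /l/ → /li/.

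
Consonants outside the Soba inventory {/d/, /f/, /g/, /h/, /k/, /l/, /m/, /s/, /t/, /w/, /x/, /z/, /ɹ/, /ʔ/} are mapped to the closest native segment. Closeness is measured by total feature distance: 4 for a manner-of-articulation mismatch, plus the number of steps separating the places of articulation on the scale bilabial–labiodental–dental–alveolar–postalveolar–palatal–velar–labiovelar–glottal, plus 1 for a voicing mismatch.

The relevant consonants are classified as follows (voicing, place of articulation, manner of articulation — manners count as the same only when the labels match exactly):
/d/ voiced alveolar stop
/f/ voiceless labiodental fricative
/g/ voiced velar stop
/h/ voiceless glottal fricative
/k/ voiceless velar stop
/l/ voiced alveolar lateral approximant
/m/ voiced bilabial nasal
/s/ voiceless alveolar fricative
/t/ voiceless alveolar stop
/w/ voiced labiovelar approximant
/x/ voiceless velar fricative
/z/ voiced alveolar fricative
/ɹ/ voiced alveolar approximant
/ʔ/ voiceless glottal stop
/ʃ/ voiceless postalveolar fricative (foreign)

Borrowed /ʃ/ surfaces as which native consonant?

/s/ is closest: same manner (fricative), place distance 1 (postalveolar→alveolar), same voicing; total 1. Next closest is /x/ at distance 2.

s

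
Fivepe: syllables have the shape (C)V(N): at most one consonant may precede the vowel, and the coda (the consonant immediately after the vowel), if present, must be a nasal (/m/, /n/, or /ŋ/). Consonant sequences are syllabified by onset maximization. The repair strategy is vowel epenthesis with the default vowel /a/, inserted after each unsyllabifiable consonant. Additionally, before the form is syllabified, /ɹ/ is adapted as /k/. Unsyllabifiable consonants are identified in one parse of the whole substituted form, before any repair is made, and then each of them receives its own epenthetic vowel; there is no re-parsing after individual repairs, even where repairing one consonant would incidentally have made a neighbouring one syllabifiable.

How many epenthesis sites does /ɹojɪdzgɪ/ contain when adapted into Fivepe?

After substitution the input is /kojɪdzgɪ/.
The unsyllabifiable consonants are /d/, /z/; each receives one epenthetic vowel.

2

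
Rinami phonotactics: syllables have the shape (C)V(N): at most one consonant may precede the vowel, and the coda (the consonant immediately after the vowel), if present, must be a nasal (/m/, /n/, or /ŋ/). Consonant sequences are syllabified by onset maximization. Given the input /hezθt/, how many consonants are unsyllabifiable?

3

Under (C)V(N), the unsyllabifiable consonants are /z/, /θ/, /t/ (only a nasal (/m/, /n/, or /ŋ/) is licensed in coda position; onsets are limited to one consonant).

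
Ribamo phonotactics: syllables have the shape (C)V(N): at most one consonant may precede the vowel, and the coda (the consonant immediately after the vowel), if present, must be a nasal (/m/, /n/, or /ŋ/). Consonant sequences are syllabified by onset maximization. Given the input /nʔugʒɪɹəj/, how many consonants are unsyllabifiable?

Under (C)V(N), the unsyllabifiable consonants are /n/, /g/, /j/ (only a nasal (/m/, /n/, or /ŋ/) is licensed in coda position; onsets are limited to one consonant).

3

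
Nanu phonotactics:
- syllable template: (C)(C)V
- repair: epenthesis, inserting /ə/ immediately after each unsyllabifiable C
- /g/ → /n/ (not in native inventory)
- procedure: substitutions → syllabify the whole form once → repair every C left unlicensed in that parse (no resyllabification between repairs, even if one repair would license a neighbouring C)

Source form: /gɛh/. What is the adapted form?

Substitution: /g/ → /n/, giving /nɛh/.
Syllabifying with onset maximization leaves /h/ stranded (no codas are permitted; onsets may contain at most 2 consonants).
Epenthesis after each stranded consonant: /h/ → /hə/.

nɛhə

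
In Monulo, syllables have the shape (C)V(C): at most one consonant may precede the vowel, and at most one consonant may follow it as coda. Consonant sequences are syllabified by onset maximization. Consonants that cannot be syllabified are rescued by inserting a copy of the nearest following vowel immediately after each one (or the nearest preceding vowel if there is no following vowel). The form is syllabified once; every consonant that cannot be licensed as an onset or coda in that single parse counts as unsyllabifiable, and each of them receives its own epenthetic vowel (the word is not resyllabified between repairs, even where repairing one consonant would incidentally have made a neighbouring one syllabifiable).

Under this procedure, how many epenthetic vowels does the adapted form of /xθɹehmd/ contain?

4

The unsyllabifiable consonants are /x/, /θ/, /m/, /d/; each receives one epenthetic vowel.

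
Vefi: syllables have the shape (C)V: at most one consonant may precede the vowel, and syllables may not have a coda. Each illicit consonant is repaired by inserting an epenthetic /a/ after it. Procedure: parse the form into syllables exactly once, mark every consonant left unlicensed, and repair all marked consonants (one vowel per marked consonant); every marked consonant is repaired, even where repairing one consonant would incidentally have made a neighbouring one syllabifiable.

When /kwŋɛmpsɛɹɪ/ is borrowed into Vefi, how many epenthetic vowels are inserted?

4

The unsyllabifiable consonants are /k/, /w/, /m/, /p/; each receives one epenthetic vowel.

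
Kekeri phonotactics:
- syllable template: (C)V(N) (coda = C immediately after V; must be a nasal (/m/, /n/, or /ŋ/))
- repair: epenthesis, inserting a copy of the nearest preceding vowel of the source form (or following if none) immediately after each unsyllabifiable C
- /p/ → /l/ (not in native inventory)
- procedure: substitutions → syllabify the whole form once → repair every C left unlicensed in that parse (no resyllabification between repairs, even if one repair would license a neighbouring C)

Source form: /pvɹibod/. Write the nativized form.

liviɹibodo

Substitution: /p/ → /l/, giving /lvɹibod/.
The consonants /l/, /v/, /d/ cannot be parsed into a legal (C)V(N) syllable (only a nasal (/m/, /n/, or /ŋ/) is licensed in coda position; onsets are limited to one consonant).
Inserting the epenthetic vowel yields /l/ → /li/, /v/ → /vi/, /d/ → /do/.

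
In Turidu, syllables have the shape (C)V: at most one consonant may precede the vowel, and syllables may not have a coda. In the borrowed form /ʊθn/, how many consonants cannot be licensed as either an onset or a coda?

2

The consonants /θ/, /n/ cannot be parsed into a legal (C)V syllable (no codas are permitted; onsets are limited to one consonant).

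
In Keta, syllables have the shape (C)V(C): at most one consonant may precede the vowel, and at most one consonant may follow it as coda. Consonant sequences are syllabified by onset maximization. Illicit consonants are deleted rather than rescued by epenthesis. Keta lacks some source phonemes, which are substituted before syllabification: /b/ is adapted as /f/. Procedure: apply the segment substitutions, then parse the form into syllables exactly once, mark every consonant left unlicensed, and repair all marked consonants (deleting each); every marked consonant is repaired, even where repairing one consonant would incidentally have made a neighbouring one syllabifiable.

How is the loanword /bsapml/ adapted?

sap

Substitution: /b/ → /f/, giving /fsapml/.
The consonants /f/, /m/, /l/ cannot be parsed into a legal (C)V(C) syllable (at most one coda consonant is licensed; onsets are limited to one consonant).
Deleting the stranded consonants removes /f/, /m/, /l/.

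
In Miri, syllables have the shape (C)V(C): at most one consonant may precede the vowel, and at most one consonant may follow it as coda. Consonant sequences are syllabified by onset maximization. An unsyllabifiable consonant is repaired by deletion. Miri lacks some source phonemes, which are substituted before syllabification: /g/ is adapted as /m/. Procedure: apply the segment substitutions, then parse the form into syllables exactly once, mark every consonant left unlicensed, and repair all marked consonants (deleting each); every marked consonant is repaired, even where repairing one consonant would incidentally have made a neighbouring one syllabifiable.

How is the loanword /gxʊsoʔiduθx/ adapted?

xʊsoʔiduθ

Substitution: /g/ → /m/, giving /mxʊsoʔiduθx/.
Syllabifying with onset maximization leaves /m/, /x/ stranded (at most one coda consonant is licensed; onsets are limited to one consonant).
Deleting the stranded consonants removes /m/, /x/.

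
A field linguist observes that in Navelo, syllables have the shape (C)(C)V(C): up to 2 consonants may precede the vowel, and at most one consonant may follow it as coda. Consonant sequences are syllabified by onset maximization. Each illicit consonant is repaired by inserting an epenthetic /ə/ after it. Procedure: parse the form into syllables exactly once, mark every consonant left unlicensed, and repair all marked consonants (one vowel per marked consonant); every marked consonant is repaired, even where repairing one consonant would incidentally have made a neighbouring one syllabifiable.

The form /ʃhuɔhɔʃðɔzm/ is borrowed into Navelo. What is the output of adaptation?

ʃhuɔhɔʃðɔzmə

The consonants /m/ cannot be parsed into a legal (C)(C)V(C) syllable (at most one coda consonant is licensed; onsets may contain at most 2 consonants).
Epenthesis after each stranded consonant: /m/ → /mə/.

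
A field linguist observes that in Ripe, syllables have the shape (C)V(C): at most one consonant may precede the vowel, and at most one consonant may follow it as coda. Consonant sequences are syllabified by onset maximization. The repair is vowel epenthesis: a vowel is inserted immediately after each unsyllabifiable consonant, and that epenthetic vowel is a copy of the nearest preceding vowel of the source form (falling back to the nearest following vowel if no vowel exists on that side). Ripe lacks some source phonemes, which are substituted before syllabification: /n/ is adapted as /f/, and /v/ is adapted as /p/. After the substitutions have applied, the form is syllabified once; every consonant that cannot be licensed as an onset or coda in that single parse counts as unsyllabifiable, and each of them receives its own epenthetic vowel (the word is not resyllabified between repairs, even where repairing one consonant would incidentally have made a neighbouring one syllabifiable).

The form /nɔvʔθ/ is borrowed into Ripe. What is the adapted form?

Substitution: /n/ → /f/, /v/ → /p/, giving /fɔpʔθ/.
Under (C)V(C), the unsyllabifiable consonants are /ʔ/, /θ/ (at most one coda consonant is licensed; onsets are limited to one consonant).
Inserting the epenthetic vowel yields /ʔ/ → /ʔɔ/, /θ/ → /θɔ/.

fɔpʔɔθɔ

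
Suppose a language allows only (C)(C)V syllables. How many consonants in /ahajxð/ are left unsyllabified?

Syllabifying with onset maximization leaves /j/, /x/, /ð/ stranded (no codas are permitted; onsets may contain at most 2 consonants).

3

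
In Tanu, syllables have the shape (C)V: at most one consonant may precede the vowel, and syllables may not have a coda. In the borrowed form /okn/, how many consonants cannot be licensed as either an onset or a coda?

Under (C)V, the unsyllabifiable consonants are /k/, /n/ (no codas are permitted; onsets are limited to one consonant).

2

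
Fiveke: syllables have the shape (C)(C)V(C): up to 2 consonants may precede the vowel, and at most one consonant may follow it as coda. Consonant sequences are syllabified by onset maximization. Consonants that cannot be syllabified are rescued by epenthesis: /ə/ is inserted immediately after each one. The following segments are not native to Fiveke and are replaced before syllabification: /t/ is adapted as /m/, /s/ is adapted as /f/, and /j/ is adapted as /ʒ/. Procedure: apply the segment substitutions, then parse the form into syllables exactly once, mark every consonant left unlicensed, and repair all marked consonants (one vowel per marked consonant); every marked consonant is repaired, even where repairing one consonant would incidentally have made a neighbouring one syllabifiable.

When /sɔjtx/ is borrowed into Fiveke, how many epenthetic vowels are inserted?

After substitution the input is /fɔʒmx/.
The unsyllabifiable consonants are /m/, /x/; each receives one epenthetic vowel.

2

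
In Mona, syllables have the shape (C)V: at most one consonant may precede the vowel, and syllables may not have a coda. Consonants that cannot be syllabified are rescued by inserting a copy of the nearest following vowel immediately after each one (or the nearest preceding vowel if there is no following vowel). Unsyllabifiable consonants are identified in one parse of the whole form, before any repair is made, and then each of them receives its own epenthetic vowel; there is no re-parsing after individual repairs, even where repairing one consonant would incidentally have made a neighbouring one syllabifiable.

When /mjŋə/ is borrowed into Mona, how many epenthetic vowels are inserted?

2

The unsyllabifiable consonants are /m/, /j/; each receives one epenthetic vowel.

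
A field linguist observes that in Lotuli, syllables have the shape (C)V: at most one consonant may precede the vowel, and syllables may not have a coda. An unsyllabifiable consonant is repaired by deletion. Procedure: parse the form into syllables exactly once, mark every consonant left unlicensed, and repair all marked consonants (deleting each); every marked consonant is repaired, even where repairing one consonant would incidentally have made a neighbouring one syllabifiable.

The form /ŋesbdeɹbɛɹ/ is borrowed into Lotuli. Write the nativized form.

Under (C)V, the unsyllabifiable consonants are /s/, /b/, /ɹ/, /ɹ/ (no codas are permitted; onsets are limited to one consonant).
Each unlicensed consonant is deleted: /s/, /b/, /ɹ/, /ɹ/.

ŋedebɛ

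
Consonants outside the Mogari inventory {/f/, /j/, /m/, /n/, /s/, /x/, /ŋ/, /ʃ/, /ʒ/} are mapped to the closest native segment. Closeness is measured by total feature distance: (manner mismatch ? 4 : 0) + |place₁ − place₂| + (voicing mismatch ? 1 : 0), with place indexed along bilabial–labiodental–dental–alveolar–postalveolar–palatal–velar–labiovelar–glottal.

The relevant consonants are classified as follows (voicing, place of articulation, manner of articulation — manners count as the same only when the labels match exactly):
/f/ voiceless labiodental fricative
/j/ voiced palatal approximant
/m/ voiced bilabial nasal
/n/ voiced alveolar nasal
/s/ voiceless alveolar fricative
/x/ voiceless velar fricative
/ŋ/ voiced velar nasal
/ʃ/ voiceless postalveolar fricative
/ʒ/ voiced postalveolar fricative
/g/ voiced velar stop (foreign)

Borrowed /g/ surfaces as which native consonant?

/ŋ/ is closest: manner differs (stop→nasal, +4), place distance 0 (velar→velar), same voicing; total 4. Next closest is /j/ at distance 5.

ŋ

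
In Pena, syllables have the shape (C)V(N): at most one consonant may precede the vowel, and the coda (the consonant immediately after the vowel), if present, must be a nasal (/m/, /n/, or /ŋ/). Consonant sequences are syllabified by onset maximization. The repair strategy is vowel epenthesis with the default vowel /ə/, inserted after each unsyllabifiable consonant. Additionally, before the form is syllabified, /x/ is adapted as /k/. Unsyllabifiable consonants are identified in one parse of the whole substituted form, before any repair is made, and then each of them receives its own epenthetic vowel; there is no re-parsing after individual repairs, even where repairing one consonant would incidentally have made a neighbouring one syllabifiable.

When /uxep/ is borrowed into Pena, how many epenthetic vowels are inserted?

After substitution the input is /ukep/.
The unsyllabifiable consonants are /p/; each receives one epenthetic vowel.

1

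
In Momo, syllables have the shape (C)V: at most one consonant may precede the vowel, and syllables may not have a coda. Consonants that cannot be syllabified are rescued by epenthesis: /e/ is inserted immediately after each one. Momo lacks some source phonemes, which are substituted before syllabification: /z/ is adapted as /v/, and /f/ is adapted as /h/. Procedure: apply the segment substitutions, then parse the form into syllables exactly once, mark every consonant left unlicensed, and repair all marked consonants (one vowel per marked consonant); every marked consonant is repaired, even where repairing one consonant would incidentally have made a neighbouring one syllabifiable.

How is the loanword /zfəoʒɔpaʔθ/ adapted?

vehəoʒɔpaʔeθe

Substitution: /z/ → /v/, /f/ → /h/, giving /vhəoʒɔpaʔθ/.
Under (C)V, the unsyllabifiable consonants are /v/, /ʔ/, /θ/ (no codas are permitted; onsets are limited to one consonant).
Each unlicensed consonant becomes the onset of a new syllable: /v/ → /ve/, /ʔ/ → /ʔe/, /θ/ → /θe/.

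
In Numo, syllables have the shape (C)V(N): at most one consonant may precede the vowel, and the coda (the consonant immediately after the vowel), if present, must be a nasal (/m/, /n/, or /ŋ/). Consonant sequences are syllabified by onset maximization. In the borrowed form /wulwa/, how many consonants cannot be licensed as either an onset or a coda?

1

Syllabifying with onset maximization leaves /l/ stranded (only a nasal (/m/, /n/, or /ŋ/) is licensed in coda position; onsets are limited to one consonant).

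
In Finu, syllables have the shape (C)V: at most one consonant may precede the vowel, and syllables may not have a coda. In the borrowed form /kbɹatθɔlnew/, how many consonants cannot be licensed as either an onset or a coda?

5

Under (C)V, the unsyllabifiable consonants are /k/, /b/, /t/, /l/, /w/ (no codas are permitted; onsets are limited to one consonant).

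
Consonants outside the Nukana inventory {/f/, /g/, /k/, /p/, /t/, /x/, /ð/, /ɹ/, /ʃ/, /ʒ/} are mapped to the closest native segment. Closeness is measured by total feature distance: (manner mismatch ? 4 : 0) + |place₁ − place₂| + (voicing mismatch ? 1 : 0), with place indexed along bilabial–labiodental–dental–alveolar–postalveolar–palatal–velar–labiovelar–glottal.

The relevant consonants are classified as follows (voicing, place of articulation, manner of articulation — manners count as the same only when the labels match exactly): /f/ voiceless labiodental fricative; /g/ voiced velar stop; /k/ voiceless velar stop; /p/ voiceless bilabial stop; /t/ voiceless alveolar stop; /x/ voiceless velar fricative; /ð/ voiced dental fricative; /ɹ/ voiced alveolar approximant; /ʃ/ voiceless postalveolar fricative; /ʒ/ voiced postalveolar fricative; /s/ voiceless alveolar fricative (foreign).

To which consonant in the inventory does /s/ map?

ʃ

/ʃ/ is closest: same manner (fricative), place distance 1 (alveolar→postalveolar), same voicing; total 1. Next closest is /f/ at distance 2.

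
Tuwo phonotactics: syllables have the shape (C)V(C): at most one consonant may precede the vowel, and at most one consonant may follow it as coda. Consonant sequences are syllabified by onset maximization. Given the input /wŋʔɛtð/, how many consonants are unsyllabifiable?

The consonants /w/, /ŋ/, /ð/ cannot be parsed into a legal (C)V(C) syllable (at most one coda consonant is licensed; onsets are limited to one consonant).

3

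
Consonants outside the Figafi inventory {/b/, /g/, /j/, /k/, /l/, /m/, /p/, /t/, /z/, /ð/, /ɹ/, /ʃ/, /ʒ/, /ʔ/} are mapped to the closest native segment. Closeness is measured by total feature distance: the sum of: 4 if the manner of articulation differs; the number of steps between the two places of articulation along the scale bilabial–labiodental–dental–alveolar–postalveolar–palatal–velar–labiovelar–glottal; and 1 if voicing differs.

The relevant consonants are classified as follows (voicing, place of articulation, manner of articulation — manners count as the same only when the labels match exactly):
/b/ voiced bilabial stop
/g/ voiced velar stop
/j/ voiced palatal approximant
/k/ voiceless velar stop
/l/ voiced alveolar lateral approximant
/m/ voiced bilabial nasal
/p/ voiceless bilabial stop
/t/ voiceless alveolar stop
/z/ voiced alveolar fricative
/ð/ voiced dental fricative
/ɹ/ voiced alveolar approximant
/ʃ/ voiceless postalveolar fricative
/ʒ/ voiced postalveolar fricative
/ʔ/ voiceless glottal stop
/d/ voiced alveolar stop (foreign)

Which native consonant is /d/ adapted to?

/t/ is closest: same manner (stop), place distance 0 (alveolar→alveolar), voicing differs (+1); total 1. Next closest is /b/ at distance 3.

t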